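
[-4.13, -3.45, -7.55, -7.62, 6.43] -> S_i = Random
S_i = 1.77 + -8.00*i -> [1.77, -6.23, -14.23, -22.23, -30.23]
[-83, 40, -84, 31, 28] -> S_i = Random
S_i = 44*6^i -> [44, 264, 1584, 9504, 57024]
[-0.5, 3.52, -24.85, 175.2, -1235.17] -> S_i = -0.50*(-7.05)^i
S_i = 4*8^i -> [4, 32, 256, 2048, 16384]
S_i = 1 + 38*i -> [1, 39, 77, 115, 153]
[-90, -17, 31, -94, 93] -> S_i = Random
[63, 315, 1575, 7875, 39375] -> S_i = 63*5^i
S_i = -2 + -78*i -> [-2, -80, -158, -236, -314]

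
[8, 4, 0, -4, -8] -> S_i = 8 + -4*i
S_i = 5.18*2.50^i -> [5.18, 12.95, 32.38, 80.94, 202.34]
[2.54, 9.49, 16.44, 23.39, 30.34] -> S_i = 2.54 + 6.95*i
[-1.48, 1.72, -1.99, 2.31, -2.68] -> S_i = -1.48*(-1.16)^i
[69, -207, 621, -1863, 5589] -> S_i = 69*-3^i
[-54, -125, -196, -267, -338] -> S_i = -54 + -71*i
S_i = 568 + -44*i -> [568, 524, 480, 436, 392]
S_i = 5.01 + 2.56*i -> [5.01, 7.57, 10.13, 12.69, 15.25]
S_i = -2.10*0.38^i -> [-2.1, -0.8, -0.3, -0.12, -0.04]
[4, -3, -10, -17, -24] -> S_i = 4 + -7*i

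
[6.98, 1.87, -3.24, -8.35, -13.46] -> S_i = 6.98 + -5.11*i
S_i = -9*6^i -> [-9, -54, -324, -1944, -11664]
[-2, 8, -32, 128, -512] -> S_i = -2*-4^i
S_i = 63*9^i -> [63, 567, 5103, 45927, 413343]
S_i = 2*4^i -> [2, 8, 32, 128, 512]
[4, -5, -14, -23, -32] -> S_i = 4 + -9*i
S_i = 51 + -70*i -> [51, -19, -89, -159, -229]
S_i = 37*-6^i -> [37, -222, 1332, -7992, 47952]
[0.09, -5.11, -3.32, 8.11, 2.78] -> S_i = Random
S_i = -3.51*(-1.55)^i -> [-3.51, 5.44, -8.43, 13.07, -20.26]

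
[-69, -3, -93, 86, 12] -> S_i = Random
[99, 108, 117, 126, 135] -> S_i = 99 + 9*i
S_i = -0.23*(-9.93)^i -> [-0.23, 2.28, -22.68, 225.2, -2236.27]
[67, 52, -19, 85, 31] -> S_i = Random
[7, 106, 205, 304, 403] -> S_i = 7 + 99*i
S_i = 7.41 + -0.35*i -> [7.41, 7.06, 6.71, 6.36, 6.01]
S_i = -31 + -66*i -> [-31, -97, -163, -229, -295]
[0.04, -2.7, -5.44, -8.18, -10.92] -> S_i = 0.04 + -2.74*i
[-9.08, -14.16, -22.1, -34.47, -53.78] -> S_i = -9.08*1.56^i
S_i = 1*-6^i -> [1, -6, 36, -216, 1296]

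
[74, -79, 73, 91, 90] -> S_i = Random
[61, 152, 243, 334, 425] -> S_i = 61 + 91*i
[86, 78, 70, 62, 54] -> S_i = 86 + -8*i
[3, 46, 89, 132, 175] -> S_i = 3 + 43*i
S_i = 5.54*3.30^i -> [5.54, 18.28, 60.33, 199.09, 657.0]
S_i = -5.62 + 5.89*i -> [-5.62, 0.27, 6.16, 12.05, 17.94]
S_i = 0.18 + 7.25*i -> [0.18, 7.43, 14.68, 21.93, 29.18]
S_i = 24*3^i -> [24, 72, 216, 648, 1944]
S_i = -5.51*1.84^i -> [-5.51, -10.14, -18.65, -34.32, -63.16]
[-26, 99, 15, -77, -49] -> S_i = Random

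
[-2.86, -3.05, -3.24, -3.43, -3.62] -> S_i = -2.86 + -0.19*i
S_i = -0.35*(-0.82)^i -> [-0.35, 0.29, -0.24, 0.19, -0.16]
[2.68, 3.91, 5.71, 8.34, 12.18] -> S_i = 2.68*1.46^i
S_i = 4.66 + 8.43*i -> [4.66, 13.09, 21.52, 29.95, 38.38]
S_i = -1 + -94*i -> [-1, -95, -189, -283, -377]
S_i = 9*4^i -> [9, 36, 144, 576, 2304]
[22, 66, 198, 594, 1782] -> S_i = 22*3^i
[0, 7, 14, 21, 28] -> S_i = 0 + 7*i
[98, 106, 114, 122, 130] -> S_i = 98 + 8*i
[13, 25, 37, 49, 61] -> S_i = 13 + 12*i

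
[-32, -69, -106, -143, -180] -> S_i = -32 + -37*i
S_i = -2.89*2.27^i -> [-2.89, -6.56, -14.89, -33.8, -76.74]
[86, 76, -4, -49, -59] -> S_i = Random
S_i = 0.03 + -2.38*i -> [0.03, -2.35, -4.73, -7.11, -9.49]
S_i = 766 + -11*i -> [766, 755, 744, 733, 722]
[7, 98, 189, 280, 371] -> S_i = 7 + 91*i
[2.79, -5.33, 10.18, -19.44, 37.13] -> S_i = 2.79*(-1.91)^i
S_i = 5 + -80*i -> [5, -75, -155, -235, -315]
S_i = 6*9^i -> [6, 54, 486, 4374, 39366]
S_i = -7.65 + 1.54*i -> [-7.65, -6.11, -4.57, -3.03, -1.49]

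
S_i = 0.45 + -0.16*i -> [0.45, 0.29, 0.13, -0.03, -0.19]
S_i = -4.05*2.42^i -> [-4.05, -9.8, -23.72, -57.4, -138.9]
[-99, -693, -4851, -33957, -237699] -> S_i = -99*7^i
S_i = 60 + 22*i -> [60, 82, 104, 126, 148]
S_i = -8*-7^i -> [-8, 56, -392, 2744, -19208]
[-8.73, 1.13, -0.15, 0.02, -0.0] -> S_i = -8.73*(-0.13)^i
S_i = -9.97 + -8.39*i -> [-9.97, -18.36, -26.75, -35.14, -43.53]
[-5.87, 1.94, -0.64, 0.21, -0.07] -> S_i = -5.87*(-0.33)^i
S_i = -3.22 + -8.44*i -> [-3.22, -11.66, -20.1, -28.54, -36.98]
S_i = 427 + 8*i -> [427, 435, 443, 451, 459]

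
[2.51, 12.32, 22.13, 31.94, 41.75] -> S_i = 2.51 + 9.81*i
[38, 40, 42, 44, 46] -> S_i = 38 + 2*i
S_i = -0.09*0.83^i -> [-0.09, -0.07, -0.06, -0.05, -0.04]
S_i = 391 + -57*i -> [391, 334, 277, 220, 163]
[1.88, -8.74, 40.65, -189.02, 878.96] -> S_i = 1.88*(-4.65)^i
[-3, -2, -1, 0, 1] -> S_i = -3 + 1*i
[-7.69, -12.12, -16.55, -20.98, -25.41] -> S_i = -7.69 + -4.43*i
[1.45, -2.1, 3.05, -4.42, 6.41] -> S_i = 1.45*(-1.45)^i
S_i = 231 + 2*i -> [231, 233, 235, 237, 239]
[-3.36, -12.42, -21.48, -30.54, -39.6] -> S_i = -3.36 + -9.06*i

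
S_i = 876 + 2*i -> [876, 878, 880, 882, 884]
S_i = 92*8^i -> [92, 736, 5888, 47104, 376832]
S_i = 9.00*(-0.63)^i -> [9.0, -5.67, 3.57, -2.25, 1.42]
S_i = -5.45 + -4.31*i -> [-5.45, -9.76, -14.07, -18.38, -22.69]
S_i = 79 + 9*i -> [79, 88, 97, 106, 115]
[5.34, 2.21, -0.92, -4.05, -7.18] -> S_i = 5.34 + -3.13*i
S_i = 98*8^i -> [98, 784, 6272, 50176, 401408]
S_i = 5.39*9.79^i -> [5.39, 52.77, 516.6, 5057.51, 49513.03]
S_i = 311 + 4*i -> [311, 315, 319, 323, 327]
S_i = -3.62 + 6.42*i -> [-3.62, 2.8, 9.22, 15.64, 22.06]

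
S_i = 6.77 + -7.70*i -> [6.77, -0.93, -8.63, -16.33, -24.03]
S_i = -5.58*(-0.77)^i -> [-5.58, 4.3, -3.31, 2.55, -1.96]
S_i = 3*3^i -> [3, 9, 27, 81, 243]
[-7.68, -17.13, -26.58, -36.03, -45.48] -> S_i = -7.68 + -9.45*i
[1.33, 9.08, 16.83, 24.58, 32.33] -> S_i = 1.33 + 7.75*i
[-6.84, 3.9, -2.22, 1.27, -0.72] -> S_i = -6.84*(-0.57)^i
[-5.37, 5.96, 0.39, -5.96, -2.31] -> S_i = Random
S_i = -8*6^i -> [-8, -48, -288, -1728, -10368]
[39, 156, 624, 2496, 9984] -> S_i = 39*4^i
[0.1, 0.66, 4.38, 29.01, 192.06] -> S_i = 0.10*6.62^i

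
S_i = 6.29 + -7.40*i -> [6.29, -1.11, -8.51, -15.91, -23.31]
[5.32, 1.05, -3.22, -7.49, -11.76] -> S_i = 5.32 + -4.27*i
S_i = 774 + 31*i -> [774, 805, 836, 867, 898]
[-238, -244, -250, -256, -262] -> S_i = -238 + -6*i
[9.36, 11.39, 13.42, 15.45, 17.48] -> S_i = 9.36 + 2.03*i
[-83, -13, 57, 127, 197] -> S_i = -83 + 70*i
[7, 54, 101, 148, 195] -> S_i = 7 + 47*i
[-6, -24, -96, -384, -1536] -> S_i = -6*4^i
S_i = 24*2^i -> [24, 48, 96, 192, 384]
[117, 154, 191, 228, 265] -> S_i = 117 + 37*i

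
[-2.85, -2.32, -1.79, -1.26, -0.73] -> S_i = -2.85 + 0.53*i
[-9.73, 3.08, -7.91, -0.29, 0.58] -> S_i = Random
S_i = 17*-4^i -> [17, -68, 272, -1088, 4352]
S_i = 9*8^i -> [9, 72, 576, 4608, 36864]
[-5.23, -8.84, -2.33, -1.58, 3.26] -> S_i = Random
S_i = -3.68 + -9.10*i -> [-3.68, -12.78, -21.88, -30.98, -40.08]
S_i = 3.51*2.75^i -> [3.51, 9.65, 26.54, 73.0, 200.74]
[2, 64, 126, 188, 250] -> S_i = 2 + 62*i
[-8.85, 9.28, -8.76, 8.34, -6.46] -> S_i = Random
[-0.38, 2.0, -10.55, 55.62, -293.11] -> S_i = -0.38*(-5.27)^i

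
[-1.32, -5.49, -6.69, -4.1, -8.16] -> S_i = Random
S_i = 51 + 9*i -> [51, 60, 69, 78, 87]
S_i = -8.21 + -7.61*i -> [-8.21, -15.82, -23.43, -31.04, -38.65]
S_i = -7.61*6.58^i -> [-7.61, -50.07, -329.49, -2168.02, -14265.54]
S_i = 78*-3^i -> [78, -234, 702, -2106, 6318]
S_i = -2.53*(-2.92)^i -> [-2.53, 7.39, -21.57, 62.99, -183.93]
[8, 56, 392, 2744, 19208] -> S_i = 8*7^i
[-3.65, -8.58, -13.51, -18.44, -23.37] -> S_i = -3.65 + -4.93*i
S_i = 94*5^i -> [94, 470, 2350, 11750, 58750]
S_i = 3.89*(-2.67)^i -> [3.89, -10.39, 27.73, -74.04, 197.69]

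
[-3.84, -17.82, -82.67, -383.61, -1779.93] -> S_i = -3.84*4.64^i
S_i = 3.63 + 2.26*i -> [3.63, 5.89, 8.15, 10.41, 12.67]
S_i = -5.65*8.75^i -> [-5.65, -49.44, -432.58, -3785.06, -33119.26]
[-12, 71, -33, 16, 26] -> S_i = Random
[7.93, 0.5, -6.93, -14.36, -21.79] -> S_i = 7.93 + -7.43*i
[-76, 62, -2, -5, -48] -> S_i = Random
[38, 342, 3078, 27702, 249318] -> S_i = 38*9^i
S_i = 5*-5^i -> [5, -25, 125, -625, 3125]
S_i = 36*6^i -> [36, 216, 1296, 7776, 46656]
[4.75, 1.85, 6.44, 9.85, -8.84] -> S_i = Random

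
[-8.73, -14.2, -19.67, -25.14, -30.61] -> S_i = -8.73 + -5.47*i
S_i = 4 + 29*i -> [4, 33, 62, 91, 120]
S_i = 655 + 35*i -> [655, 690, 725, 760, 795]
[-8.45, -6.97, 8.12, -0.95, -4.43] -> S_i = Random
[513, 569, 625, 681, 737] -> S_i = 513 + 56*i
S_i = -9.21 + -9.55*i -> [-9.21, -18.76, -28.31, -37.86, -47.41]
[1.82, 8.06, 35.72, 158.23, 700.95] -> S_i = 1.82*4.43^i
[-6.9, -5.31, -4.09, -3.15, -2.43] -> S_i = -6.90*0.77^i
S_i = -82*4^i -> [-82, -328, -1312, -5248, -20992]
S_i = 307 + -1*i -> [307, 306, 305, 304, 303]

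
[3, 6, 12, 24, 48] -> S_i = 3*2^i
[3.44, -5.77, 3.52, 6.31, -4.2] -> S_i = Random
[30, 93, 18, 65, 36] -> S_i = Random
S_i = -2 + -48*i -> [-2, -50, -98, -146, -194]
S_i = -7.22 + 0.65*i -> [-7.22, -6.57, -5.92, -5.27, -4.62]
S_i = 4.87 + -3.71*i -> [4.87, 1.16, -2.55, -6.26, -9.97]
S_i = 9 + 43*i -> [9, 52, 95, 138, 181]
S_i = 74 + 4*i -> [74, 78, 82, 86, 90]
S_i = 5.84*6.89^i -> [5.84, 40.24, 277.24, 1910.16, 13161.03]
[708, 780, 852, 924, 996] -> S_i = 708 + 72*i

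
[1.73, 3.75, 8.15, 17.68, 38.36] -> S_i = 1.73*2.17^i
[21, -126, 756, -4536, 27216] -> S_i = 21*-6^i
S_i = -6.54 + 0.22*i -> [-6.54, -6.32, -6.1, -5.88, -5.66]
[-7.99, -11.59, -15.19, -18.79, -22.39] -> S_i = -7.99 + -3.60*i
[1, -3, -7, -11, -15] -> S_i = 1 + -4*i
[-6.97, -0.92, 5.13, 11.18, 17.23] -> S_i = -6.97 + 6.05*i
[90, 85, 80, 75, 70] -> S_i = 90 + -5*i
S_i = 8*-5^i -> [8, -40, 200, -1000, 5000]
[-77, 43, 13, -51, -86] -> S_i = Random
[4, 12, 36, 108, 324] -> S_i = 4*3^i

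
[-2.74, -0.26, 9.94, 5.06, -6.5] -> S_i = Random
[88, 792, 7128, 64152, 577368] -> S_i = 88*9^i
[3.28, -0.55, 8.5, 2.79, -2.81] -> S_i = Random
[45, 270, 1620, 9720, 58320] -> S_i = 45*6^i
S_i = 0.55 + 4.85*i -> [0.55, 5.4, 10.25, 15.1, 19.95]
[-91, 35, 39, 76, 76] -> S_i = Random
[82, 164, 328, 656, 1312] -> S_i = 82*2^i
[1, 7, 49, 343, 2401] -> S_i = 1*7^i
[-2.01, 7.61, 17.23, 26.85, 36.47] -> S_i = -2.01 + 9.62*i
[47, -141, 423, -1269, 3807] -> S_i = 47*-3^i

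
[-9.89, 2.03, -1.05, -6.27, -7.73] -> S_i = Random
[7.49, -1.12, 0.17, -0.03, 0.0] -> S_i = 7.49*(-0.15)^i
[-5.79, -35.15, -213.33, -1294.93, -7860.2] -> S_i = -5.79*6.07^i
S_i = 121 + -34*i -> [121, 87, 53, 19, -15]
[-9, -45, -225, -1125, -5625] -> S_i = -9*5^i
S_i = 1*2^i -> [1, 2, 4, 8, 16]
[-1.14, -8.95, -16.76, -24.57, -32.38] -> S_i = -1.14 + -7.81*i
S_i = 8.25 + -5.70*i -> [8.25, 2.55, -3.15, -8.85, -14.55]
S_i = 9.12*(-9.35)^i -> [9.12, -85.27, 797.29, -7454.69, 69701.36]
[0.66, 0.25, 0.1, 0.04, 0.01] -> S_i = 0.66*0.38^i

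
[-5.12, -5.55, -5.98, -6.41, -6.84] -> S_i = -5.12 + -0.43*i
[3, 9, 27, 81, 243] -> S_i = 3*3^i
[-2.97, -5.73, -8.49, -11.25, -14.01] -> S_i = -2.97 + -2.76*i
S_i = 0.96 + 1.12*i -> [0.96, 2.08, 3.2, 4.32, 5.44]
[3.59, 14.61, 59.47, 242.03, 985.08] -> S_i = 3.59*4.07^i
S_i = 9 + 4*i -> [9, 13, 17, 21, 25]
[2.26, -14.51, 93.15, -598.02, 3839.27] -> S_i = 2.26*(-6.42)^i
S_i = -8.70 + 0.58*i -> [-8.7, -8.12, -7.54, -6.96, -6.38]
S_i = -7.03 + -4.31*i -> [-7.03, -11.34, -15.65, -19.96, -24.27]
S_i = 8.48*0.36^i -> [8.48, 3.05, 1.1, 0.4, 0.14]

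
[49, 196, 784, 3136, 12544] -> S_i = 49*4^i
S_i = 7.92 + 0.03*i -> [7.92, 7.95, 7.98, 8.01, 8.04]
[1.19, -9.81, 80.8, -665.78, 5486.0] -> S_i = 1.19*(-8.24)^i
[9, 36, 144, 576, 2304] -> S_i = 9*4^i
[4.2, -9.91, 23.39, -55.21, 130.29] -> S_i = 4.20*(-2.36)^i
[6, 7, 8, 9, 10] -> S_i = 6 + 1*i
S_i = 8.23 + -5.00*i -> [8.23, 3.23, -1.77, -6.77, -11.77]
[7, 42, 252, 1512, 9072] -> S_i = 7*6^i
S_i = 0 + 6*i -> [0, 6, 12, 18, 24]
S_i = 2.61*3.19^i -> [2.61, 8.33, 26.56, 84.73, 270.27]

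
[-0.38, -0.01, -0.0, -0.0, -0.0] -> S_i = -0.38*0.02^i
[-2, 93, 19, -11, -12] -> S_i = Random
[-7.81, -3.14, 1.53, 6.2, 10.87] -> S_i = -7.81 + 4.67*i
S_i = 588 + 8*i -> [588, 596, 604, 612, 620]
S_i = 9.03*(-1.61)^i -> [9.03, -14.54, 23.41, -37.68, 60.67]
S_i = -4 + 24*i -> [-4, 20, 44, 68, 92]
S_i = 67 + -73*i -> [67, -6, -79, -152, -225]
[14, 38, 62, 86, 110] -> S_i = 14 + 24*i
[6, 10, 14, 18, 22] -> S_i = 6 + 4*i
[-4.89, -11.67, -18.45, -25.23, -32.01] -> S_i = -4.89 + -6.78*i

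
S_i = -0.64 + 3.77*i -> [-0.64, 3.13, 6.9, 10.67, 14.44]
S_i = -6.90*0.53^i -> [-6.9, -3.66, -1.94, -1.03, -0.54]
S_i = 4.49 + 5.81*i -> [4.49, 10.3, 16.11, 21.92, 27.73]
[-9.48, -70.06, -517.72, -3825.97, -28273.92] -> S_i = -9.48*7.39^i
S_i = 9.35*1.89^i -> [9.35, 17.67, 33.4, 63.12, 119.31]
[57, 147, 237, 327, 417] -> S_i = 57 + 90*i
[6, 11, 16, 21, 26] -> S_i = 6 + 5*i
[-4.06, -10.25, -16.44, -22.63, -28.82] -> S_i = -4.06 + -6.19*i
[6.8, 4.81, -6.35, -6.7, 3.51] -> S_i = Random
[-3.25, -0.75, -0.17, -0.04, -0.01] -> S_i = -3.25*0.23^i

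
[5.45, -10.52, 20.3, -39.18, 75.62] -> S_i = 5.45*(-1.93)^i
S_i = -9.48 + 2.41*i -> [-9.48, -7.07, -4.66, -2.25, 0.16]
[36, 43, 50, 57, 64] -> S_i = 36 + 7*i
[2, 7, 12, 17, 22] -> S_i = 2 + 5*i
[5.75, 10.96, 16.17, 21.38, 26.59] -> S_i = 5.75 + 5.21*i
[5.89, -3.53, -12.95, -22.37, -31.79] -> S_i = 5.89 + -9.42*i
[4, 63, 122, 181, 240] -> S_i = 4 + 59*i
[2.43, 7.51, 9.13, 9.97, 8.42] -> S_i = Random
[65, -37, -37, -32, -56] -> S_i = Random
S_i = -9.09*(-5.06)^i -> [-9.09, 46.0, -232.74, 1177.65, -5958.9]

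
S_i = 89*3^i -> [89, 267, 801, 2403, 7209]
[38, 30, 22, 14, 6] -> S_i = 38 + -8*i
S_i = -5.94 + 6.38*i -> [-5.94, 0.44, 6.82, 13.2, 19.58]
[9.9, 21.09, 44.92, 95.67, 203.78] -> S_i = 9.90*2.13^i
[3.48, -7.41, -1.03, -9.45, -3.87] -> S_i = Random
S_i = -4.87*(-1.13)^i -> [-4.87, 5.5, -6.22, 7.03, -7.94]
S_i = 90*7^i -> [90, 630, 4410, 30870, 216090]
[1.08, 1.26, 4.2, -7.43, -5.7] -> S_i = Random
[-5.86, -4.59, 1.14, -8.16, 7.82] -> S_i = Random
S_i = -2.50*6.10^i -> [-2.5, -15.25, -93.02, -567.45, -3461.46]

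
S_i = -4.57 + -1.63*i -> [-4.57, -6.2, -7.83, -9.46, -11.09]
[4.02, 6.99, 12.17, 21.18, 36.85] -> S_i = 4.02*1.74^i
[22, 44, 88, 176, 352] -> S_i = 22*2^i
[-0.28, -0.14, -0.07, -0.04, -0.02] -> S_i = -0.28*0.51^i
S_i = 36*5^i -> [36, 180, 900, 4500, 22500]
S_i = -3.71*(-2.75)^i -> [-3.71, 10.2, -28.06, 77.16, -212.18]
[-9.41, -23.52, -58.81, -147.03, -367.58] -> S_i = -9.41*2.50^i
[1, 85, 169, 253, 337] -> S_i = 1 + 84*i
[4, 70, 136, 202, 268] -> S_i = 4 + 66*i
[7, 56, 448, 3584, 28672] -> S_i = 7*8^i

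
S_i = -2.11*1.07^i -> [-2.11, -2.26, -2.42, -2.58, -2.77]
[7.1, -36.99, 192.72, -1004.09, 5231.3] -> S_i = 7.10*(-5.21)^i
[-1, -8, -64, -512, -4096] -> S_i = -1*8^i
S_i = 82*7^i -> [82, 574, 4018, 28126, 196882]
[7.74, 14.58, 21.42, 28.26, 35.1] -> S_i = 7.74 + 6.84*i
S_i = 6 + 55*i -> [6, 61, 116, 171, 226]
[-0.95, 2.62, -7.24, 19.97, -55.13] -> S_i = -0.95*(-2.76)^i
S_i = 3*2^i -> [3, 6, 12, 24, 48]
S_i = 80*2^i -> [80, 160, 320, 640, 1280]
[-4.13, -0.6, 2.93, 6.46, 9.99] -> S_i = -4.13 + 3.53*i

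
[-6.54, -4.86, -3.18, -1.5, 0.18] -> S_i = -6.54 + 1.68*i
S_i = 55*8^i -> [55, 440, 3520, 28160, 225280]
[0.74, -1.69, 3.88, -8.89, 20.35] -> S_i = 0.74*(-2.29)^i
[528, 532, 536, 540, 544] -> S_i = 528 + 4*i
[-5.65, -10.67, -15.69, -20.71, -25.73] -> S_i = -5.65 + -5.02*i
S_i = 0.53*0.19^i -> [0.53, 0.1, 0.02, 0.0, 0.0]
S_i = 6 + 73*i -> [6, 79, 152, 225, 298]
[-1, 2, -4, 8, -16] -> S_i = -1*-2^i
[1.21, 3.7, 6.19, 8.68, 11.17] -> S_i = 1.21 + 2.49*i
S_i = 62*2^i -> [62, 124, 248, 496, 992]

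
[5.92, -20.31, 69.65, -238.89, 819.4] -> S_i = 5.92*(-3.43)^i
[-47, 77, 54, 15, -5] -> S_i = Random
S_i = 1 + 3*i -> [1, 4, 7, 10, 13]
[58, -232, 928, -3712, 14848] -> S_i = 58*-4^i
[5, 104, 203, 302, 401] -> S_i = 5 + 99*i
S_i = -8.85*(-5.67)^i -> [-8.85, 50.18, -284.52, 1613.22, -9146.93]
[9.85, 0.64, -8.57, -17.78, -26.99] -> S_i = 9.85 + -9.21*i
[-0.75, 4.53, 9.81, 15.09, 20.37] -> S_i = -0.75 + 5.28*i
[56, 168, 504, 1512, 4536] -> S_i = 56*3^i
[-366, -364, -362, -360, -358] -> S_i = -366 + 2*i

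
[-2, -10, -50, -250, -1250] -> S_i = -2*5^i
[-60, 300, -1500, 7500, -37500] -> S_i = -60*-5^i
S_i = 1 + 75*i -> [1, 76, 151, 226, 301]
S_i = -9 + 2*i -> [-9, -7, -5, -3, -1]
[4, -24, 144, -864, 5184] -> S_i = 4*-6^i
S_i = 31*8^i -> [31, 248, 1984, 15872, 126976]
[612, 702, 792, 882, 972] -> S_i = 612 + 90*i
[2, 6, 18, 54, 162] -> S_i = 2*3^i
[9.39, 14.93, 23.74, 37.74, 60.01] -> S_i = 9.39*1.59^i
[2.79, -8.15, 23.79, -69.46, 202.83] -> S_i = 2.79*(-2.92)^i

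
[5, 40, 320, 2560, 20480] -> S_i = 5*8^i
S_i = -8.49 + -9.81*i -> [-8.49, -18.3, -28.11, -37.92, -47.73]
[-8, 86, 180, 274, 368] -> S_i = -8 + 94*i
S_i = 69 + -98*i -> [69, -29, -127, -225, -323]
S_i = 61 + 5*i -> [61, 66, 71, 76, 81]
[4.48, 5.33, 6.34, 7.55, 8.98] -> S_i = 4.48*1.19^i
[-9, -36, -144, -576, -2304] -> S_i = -9*4^i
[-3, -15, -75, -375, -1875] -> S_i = -3*5^i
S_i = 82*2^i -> [82, 164, 328, 656, 1312]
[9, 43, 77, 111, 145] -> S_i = 9 + 34*i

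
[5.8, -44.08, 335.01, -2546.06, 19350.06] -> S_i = 5.80*(-7.60)^i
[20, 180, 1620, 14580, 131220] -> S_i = 20*9^i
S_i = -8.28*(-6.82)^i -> [-8.28, 56.47, -385.12, 2626.54, -17912.98]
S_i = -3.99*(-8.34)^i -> [-3.99, 33.28, -277.53, 2314.57, -19303.55]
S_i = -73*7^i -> [-73, -511, -3577, -25039, -175273]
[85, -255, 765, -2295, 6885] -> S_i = 85*-3^i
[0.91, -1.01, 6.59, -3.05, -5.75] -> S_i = Random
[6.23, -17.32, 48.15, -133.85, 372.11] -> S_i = 6.23*(-2.78)^i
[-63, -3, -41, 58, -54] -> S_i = Random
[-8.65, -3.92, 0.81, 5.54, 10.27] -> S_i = -8.65 + 4.73*i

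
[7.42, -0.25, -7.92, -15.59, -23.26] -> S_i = 7.42 + -7.67*i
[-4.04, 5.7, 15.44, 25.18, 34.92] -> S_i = -4.04 + 9.74*i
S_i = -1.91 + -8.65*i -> [-1.91, -10.56, -19.21, -27.86, -36.51]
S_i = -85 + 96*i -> [-85, 11, 107, 203, 299]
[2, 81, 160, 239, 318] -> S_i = 2 + 79*i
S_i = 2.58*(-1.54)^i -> [2.58, -3.97, 6.12, -9.42, 14.51]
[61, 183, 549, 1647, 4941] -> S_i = 61*3^i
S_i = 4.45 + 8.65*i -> [4.45, 13.1, 21.75, 30.4, 39.05]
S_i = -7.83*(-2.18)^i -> [-7.83, 17.07, -37.21, 81.12, -176.84]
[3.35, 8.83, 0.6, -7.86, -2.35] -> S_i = Random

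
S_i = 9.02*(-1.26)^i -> [9.02, -11.37, 14.32, -18.04, 22.73]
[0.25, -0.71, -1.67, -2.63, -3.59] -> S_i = 0.25 + -0.96*i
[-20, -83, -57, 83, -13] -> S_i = Random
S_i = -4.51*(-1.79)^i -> [-4.51, 8.07, -14.45, 25.87, -46.3]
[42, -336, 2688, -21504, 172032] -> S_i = 42*-8^i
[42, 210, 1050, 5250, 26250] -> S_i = 42*5^i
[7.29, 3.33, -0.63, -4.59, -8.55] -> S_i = 7.29 + -3.96*i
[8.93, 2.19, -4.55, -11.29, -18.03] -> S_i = 8.93 + -6.74*i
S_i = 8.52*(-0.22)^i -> [8.52, -1.87, 0.41, -0.09, 0.02]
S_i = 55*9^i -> [55, 495, 4455, 40095, 360855]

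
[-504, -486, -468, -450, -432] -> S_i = -504 + 18*i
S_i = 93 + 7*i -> [93, 100, 107, 114, 121]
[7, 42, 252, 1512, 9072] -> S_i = 7*6^i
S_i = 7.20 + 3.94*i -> [7.2, 11.14, 15.08, 19.02, 22.96]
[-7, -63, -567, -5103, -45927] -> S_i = -7*9^i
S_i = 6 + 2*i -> [6, 8, 10, 12, 14]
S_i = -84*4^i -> [-84, -336, -1344, -5376, -21504]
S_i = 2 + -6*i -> [2, -4, -10, -16, -22]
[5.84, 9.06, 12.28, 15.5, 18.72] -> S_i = 5.84 + 3.22*i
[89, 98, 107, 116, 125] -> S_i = 89 + 9*i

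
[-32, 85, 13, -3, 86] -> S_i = Random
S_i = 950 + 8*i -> [950, 958, 966, 974, 982]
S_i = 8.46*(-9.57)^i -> [8.46, -80.96, 774.81, -7414.91, 70960.74]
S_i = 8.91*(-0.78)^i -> [8.91, -6.95, 5.42, -4.23, 3.3]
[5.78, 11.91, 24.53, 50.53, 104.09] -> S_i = 5.78*2.06^i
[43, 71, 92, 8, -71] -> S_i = Random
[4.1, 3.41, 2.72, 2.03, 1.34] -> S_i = 4.10 + -0.69*i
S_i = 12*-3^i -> [12, -36, 108, -324, 972]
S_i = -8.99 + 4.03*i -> [-8.99, -4.96, -0.93, 3.1, 7.13]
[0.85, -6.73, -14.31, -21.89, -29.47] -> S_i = 0.85 + -7.58*i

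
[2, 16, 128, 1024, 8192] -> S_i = 2*8^i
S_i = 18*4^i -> [18, 72, 288, 1152, 4608]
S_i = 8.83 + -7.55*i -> [8.83, 1.28, -6.27, -13.82, -21.37]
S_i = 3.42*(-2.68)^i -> [3.42, -9.17, 24.56, -65.83, 176.43]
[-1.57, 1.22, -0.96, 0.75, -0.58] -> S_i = -1.57*(-0.78)^i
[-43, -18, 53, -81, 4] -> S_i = Random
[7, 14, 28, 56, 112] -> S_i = 7*2^i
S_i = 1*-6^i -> [1, -6, 36, -216, 1296]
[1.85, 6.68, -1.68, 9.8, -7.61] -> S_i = Random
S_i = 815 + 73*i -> [815, 888, 961, 1034, 1107]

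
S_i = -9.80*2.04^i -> [-9.8, -19.99, -40.78, -83.2, -169.73]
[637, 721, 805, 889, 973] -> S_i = 637 + 84*i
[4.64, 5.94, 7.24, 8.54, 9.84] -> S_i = 4.64 + 1.30*i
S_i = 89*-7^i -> [89, -623, 4361, -30527, 213689]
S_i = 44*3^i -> [44, 132, 396, 1188, 3564]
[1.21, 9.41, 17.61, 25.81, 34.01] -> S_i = 1.21 + 8.20*i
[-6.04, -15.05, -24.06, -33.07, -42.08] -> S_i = -6.04 + -9.01*i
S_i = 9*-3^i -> [9, -27, 81, -243, 729]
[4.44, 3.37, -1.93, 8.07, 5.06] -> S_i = Random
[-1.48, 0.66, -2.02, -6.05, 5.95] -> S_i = Random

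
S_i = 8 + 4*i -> [8, 12, 16, 20, 24]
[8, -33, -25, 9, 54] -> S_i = Random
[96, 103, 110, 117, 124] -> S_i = 96 + 7*i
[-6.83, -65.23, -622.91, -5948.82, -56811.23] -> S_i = -6.83*9.55^i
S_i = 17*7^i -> [17, 119, 833, 5831, 40817]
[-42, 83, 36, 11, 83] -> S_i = Random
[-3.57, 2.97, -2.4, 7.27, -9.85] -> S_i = Random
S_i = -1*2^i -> [-1, -2, -4, -8, -16]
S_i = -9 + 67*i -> [-9, 58, 125, 192, 259]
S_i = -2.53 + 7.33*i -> [-2.53, 4.8, 12.13, 19.46, 26.79]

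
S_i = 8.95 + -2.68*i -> [8.95, 6.27, 3.59, 0.91, -1.77]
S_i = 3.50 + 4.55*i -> [3.5, 8.05, 12.6, 17.15, 21.7]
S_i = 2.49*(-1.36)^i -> [2.49, -3.39, 4.61, -6.26, 8.52]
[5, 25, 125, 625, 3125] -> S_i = 5*5^i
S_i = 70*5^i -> [70, 350, 1750, 8750, 43750]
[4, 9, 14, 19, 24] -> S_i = 4 + 5*i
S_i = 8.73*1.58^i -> [8.73, 13.79, 21.79, 34.43, 54.41]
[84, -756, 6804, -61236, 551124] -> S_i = 84*-9^i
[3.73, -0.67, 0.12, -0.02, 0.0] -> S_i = 3.73*(-0.18)^i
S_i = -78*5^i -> [-78, -390, -1950, -9750, -48750]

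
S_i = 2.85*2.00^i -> [2.85, 5.7, 11.4, 22.8, 45.6]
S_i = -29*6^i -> [-29, -174, -1044, -6264, -37584]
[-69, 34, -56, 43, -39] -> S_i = Random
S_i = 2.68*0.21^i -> [2.68, 0.56, 0.12, 0.02, 0.01]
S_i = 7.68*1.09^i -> [7.68, 8.37, 9.12, 9.95, 10.84]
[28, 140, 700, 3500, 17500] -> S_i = 28*5^i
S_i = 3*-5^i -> [3, -15, 75, -375, 1875]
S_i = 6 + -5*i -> [6, 1, -4, -9, -14]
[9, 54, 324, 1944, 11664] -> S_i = 9*6^i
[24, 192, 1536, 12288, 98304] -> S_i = 24*8^i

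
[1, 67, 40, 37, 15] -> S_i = Random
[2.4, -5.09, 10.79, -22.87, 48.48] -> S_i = 2.40*(-2.12)^i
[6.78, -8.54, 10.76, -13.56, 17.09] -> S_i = 6.78*(-1.26)^i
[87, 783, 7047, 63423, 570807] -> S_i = 87*9^i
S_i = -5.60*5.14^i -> [-5.6, -28.78, -147.95, -760.46, -3908.77]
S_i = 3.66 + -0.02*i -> [3.66, 3.64, 3.62, 3.6, 3.58]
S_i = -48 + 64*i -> [-48, 16, 80, 144, 208]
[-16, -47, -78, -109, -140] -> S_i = -16 + -31*i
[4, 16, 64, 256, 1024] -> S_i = 4*4^i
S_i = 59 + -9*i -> [59, 50, 41, 32, 23]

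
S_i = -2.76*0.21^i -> [-2.76, -0.58, -0.12, -0.03, -0.01]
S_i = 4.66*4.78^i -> [4.66, 22.27, 106.47, 508.94, 2432.75]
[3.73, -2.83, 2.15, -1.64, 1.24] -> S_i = 3.73*(-0.76)^i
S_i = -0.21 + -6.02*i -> [-0.21, -6.23, -12.25, -18.27, -24.29]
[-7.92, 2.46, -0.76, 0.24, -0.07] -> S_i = -7.92*(-0.31)^i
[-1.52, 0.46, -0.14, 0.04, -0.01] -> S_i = -1.52*(-0.30)^i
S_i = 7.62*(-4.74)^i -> [7.62, -36.12, 171.2, -811.5, 3846.52]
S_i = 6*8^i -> [6, 48, 384, 3072, 24576]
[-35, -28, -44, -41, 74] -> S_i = Random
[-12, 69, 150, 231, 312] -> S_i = -12 + 81*i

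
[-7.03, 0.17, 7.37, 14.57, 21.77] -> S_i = -7.03 + 7.20*i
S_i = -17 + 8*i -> [-17, -9, -1, 7, 15]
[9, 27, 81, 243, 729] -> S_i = 9*3^i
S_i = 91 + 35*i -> [91, 126, 161, 196, 231]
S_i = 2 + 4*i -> [2, 6, 10, 14, 18]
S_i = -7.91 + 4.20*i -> [-7.91, -3.71, 0.49, 4.69, 8.89]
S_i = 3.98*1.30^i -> [3.98, 5.17, 6.73, 8.74, 11.37]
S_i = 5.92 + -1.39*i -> [5.92, 4.53, 3.14, 1.75, 0.36]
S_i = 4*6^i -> [4, 24, 144, 864, 5184]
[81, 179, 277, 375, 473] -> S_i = 81 + 98*i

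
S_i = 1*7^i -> [1, 7, 49, 343, 2401]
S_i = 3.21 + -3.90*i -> [3.21, -0.69, -4.59, -8.49, -12.39]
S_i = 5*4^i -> [5, 20, 80, 320, 1280]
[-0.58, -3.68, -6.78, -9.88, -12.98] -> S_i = -0.58 + -3.10*i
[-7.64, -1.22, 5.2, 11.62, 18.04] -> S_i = -7.64 + 6.42*i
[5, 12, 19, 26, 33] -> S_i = 5 + 7*i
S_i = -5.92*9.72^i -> [-5.92, -57.54, -559.31, -5436.51, -52842.91]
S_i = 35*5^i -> [35, 175, 875, 4375, 21875]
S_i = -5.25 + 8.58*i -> [-5.25, 3.33, 11.91, 20.49, 29.07]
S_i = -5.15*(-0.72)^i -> [-5.15, 3.71, -2.67, 1.92, -1.38]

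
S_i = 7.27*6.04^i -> [7.27, 43.91, 265.22, 1601.94, 9675.69]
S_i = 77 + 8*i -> [77, 85, 93, 101, 109]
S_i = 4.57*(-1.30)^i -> [4.57, -5.94, 7.72, -10.04, 13.05]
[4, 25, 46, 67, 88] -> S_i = 4 + 21*i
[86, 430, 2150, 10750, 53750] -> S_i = 86*5^i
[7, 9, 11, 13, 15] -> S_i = 7 + 2*i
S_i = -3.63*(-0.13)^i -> [-3.63, 0.47, -0.06, 0.01, -0.0]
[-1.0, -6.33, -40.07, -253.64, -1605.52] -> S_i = -1.00*6.33^i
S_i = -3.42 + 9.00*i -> [-3.42, 5.58, 14.58, 23.58, 32.58]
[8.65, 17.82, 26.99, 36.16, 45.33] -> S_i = 8.65 + 9.17*i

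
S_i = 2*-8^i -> [2, -16, 128, -1024, 8192]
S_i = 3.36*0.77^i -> [3.36, 2.59, 1.99, 1.53, 1.18]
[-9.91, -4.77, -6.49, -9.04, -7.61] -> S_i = Random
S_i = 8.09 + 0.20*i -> [8.09, 8.29, 8.49, 8.69, 8.89]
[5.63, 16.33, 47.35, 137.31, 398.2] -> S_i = 5.63*2.90^i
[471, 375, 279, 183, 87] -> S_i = 471 + -96*i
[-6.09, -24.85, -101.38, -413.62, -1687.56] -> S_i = -6.09*4.08^i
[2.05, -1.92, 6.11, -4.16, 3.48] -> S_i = Random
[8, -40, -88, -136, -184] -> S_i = 8 + -48*i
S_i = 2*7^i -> [2, 14, 98, 686, 4802]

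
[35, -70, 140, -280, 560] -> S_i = 35*-2^i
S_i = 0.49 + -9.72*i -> [0.49, -9.23, -18.95, -28.67, -38.39]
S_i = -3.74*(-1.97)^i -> [-3.74, 7.37, -14.51, 28.59, -56.33]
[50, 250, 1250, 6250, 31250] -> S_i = 50*5^i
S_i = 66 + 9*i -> [66, 75, 84, 93, 102]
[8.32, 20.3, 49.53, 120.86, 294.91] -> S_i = 8.32*2.44^i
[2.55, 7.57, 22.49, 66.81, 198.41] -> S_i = 2.55*2.97^i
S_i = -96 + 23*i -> [-96, -73, -50, -27, -4]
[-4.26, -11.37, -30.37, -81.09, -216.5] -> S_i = -4.26*2.67^i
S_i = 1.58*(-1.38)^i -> [1.58, -2.18, 3.01, -4.15, 5.73]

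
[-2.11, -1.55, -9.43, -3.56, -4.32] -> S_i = Random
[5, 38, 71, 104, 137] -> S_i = 5 + 33*i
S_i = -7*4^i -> [-7, -28, -112, -448, -1792]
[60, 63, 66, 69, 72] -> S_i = 60 + 3*i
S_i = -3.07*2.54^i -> [-3.07, -7.8, -19.81, -50.31, -127.78]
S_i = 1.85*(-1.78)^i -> [1.85, -3.29, 5.86, -10.43, 18.57]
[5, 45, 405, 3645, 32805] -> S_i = 5*9^i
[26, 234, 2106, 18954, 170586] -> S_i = 26*9^i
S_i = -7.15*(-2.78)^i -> [-7.15, 19.88, -55.26, 153.62, -427.06]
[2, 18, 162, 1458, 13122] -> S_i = 2*9^i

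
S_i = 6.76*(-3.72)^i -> [6.76, -25.15, 93.55, -348.0, 1294.55]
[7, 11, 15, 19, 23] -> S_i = 7 + 4*i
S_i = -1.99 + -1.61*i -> [-1.99, -3.6, -5.21, -6.82, -8.43]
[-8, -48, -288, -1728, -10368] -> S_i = -8*6^i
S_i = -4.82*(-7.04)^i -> [-4.82, 33.93, -238.89, 1681.76, -11839.62]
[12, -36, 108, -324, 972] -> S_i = 12*-3^i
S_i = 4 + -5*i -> [4, -1, -6, -11, -16]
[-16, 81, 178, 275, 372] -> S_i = -16 + 97*i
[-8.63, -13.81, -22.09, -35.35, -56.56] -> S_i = -8.63*1.60^i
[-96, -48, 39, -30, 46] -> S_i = Random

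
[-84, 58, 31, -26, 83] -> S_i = Random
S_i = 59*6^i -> [59, 354, 2124, 12744, 76464]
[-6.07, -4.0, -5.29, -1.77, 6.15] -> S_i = Random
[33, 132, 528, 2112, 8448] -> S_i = 33*4^i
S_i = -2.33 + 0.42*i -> [-2.33, -1.91, -1.49, -1.07, -0.65]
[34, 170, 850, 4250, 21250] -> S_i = 34*5^i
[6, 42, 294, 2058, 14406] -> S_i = 6*7^i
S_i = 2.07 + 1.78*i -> [2.07, 3.85, 5.63, 7.41, 9.19]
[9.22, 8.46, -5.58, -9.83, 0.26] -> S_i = Random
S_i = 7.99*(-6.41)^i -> [7.99, -51.22, 328.29, -2104.36, 13488.97]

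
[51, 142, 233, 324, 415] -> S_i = 51 + 91*i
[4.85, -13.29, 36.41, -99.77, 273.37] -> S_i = 4.85*(-2.74)^i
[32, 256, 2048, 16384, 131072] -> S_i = 32*8^i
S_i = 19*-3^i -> [19, -57, 171, -513, 1539]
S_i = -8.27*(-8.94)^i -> [-8.27, 73.93, -660.97, 5909.06, -52826.96]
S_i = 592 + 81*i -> [592, 673, 754, 835, 916]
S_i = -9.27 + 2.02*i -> [-9.27, -7.25, -5.23, -3.21, -1.19]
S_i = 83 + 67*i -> [83, 150, 217, 284, 351]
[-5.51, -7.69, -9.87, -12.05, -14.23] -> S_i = -5.51 + -2.18*i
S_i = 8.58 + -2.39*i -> [8.58, 6.19, 3.8, 1.41, -0.98]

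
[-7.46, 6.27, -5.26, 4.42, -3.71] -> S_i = -7.46*(-0.84)^i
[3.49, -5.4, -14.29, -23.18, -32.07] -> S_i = 3.49 + -8.89*i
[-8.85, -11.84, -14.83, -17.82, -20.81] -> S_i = -8.85 + -2.99*i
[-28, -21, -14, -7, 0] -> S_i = -28 + 7*i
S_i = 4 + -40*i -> [4, -36, -76, -116, -156]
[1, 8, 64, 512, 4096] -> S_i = 1*8^i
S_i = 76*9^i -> [76, 684, 6156, 55404, 498636]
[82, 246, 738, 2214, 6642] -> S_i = 82*3^i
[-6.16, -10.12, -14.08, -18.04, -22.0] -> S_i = -6.16 + -3.96*i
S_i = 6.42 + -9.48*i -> [6.42, -3.06, -12.54, -22.02, -31.5]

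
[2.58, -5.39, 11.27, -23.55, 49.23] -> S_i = 2.58*(-2.09)^i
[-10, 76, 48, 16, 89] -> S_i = Random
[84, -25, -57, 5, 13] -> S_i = Random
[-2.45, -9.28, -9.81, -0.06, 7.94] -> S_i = Random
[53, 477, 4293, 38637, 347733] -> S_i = 53*9^i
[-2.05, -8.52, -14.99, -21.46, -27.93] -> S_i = -2.05 + -6.47*i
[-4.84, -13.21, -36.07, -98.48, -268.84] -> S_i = -4.84*2.73^i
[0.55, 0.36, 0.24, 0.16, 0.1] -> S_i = 0.55*0.66^i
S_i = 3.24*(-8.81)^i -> [3.24, -28.54, 251.48, -2215.51, 19518.6]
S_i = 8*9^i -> [8, 72, 648, 5832, 52488]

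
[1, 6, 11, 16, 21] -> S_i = 1 + 5*i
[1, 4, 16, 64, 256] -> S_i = 1*4^i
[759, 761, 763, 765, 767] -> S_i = 759 + 2*i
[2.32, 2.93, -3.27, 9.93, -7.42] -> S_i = Random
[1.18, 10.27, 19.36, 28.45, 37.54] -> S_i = 1.18 + 9.09*i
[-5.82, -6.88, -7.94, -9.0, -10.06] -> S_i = -5.82 + -1.06*i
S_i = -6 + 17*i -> [-6, 11, 28, 45, 62]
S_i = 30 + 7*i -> [30, 37, 44, 51, 58]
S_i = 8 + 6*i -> [8, 14, 20, 26, 32]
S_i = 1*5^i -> [1, 5, 25, 125, 625]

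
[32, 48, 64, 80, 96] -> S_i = 32 + 16*i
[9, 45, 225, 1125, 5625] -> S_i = 9*5^i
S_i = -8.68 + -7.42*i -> [-8.68, -16.1, -23.52, -30.94, -38.36]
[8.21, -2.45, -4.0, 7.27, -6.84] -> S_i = Random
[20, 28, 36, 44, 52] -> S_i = 20 + 8*i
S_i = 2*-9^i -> [2, -18, 162, -1458, 13122]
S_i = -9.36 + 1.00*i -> [-9.36, -8.36, -7.36, -6.36, -5.36]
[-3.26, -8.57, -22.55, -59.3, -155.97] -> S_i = -3.26*2.63^i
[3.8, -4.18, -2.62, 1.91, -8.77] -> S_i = Random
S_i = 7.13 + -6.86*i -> [7.13, 0.27, -6.59, -13.45, -20.31]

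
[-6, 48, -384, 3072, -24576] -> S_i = -6*-8^i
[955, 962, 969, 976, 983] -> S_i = 955 + 7*i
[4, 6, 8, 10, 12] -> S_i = 4 + 2*i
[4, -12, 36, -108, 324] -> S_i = 4*-3^i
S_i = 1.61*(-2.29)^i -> [1.61, -3.69, 8.44, -19.33, 44.28]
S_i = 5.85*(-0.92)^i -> [5.85, -5.38, 4.95, -4.56, 4.19]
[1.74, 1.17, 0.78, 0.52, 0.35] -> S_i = 1.74*0.67^i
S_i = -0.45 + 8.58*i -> [-0.45, 8.13, 16.71, 25.29, 33.87]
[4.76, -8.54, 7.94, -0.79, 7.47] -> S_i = Random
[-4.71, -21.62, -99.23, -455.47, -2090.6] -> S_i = -4.71*4.59^i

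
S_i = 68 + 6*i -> [68, 74, 80, 86, 92]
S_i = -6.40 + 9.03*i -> [-6.4, 2.63, 11.66, 20.69, 29.72]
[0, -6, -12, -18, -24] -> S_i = 0 + -6*i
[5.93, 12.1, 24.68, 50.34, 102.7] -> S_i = 5.93*2.04^i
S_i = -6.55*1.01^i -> [-6.55, -6.62, -6.68, -6.75, -6.82]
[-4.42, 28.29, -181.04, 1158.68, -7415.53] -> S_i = -4.42*(-6.40)^i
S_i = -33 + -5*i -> [-33, -38, -43, -48, -53]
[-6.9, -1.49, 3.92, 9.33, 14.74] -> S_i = -6.90 + 5.41*i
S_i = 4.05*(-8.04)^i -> [4.05, -32.56, 261.8, -2104.86, 16923.07]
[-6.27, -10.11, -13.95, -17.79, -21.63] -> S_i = -6.27 + -3.84*i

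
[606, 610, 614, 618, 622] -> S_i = 606 + 4*i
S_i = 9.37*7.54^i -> [9.37, 70.65, 532.7, 4016.55, 30284.82]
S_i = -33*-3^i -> [-33, 99, -297, 891, -2673]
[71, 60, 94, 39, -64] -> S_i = Random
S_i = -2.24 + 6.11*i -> [-2.24, 3.87, 9.98, 16.09, 22.2]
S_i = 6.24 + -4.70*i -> [6.24, 1.54, -3.16, -7.86, -12.56]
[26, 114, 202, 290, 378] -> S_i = 26 + 88*i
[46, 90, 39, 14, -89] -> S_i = Random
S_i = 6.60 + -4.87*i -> [6.6, 1.73, -3.14, -8.01, -12.88]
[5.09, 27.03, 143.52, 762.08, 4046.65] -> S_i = 5.09*5.31^i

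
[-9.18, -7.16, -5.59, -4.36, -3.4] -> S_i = -9.18*0.78^i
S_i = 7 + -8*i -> [7, -1, -9, -17, -25]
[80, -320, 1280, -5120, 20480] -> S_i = 80*-4^i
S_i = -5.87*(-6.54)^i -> [-5.87, 38.39, -251.07, 1641.99, -10738.64]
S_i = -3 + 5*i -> [-3, 2, 7, 12, 17]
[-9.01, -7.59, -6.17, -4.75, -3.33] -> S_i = -9.01 + 1.42*i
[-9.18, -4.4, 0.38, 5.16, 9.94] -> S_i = -9.18 + 4.78*i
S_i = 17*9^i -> [17, 153, 1377, 12393, 111537]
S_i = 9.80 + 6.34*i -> [9.8, 16.14, 22.48, 28.82, 35.16]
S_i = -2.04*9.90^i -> [-2.04, -20.2, -199.94, -1979.41, -19596.16]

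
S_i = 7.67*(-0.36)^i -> [7.67, -2.76, 0.99, -0.36, 0.13]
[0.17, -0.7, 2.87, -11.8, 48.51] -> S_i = 0.17*(-4.11)^i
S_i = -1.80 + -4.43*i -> [-1.8, -6.23, -10.66, -15.09, -19.52]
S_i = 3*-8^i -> [3, -24, 192, -1536, 12288]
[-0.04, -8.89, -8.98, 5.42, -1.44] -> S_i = Random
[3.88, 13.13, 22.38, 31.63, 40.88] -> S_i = 3.88 + 9.25*i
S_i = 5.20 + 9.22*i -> [5.2, 14.42, 23.64, 32.86, 42.08]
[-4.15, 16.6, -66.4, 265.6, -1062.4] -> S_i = -4.15*(-4.00)^i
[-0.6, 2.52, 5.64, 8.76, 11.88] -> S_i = -0.60 + 3.12*i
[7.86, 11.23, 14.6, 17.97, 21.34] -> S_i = 7.86 + 3.37*i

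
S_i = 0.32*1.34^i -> [0.32, 0.43, 0.57, 0.77, 1.03]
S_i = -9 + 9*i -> [-9, 0, 9, 18, 27]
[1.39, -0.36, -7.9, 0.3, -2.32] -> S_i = Random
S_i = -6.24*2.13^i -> [-6.24, -13.29, -28.31, -60.3, -128.44]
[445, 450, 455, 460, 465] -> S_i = 445 + 5*i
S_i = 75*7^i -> [75, 525, 3675, 25725, 180075]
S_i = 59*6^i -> [59, 354, 2124, 12744, 76464]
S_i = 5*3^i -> [5, 15, 45, 135, 405]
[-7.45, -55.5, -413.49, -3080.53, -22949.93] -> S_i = -7.45*7.45^i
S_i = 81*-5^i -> [81, -405, 2025, -10125, 50625]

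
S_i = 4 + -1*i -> [4, 3, 2, 1, 0]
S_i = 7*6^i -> [7, 42, 252, 1512, 9072]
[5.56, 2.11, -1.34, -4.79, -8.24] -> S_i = 5.56 + -3.45*i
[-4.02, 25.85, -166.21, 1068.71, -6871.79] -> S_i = -4.02*(-6.43)^i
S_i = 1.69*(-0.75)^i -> [1.69, -1.27, 0.95, -0.71, 0.53]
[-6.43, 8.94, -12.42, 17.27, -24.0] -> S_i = -6.43*(-1.39)^i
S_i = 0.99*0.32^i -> [0.99, 0.32, 0.1, 0.03, 0.01]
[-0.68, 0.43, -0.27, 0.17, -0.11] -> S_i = -0.68*(-0.63)^i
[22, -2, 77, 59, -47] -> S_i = Random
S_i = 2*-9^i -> [2, -18, 162, -1458, 13122]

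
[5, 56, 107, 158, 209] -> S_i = 5 + 51*i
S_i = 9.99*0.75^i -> [9.99, 7.49, 5.62, 4.21, 3.16]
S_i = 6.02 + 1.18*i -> [6.02, 7.2, 8.38, 9.56, 10.74]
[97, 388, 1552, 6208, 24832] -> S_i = 97*4^i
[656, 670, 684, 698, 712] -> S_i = 656 + 14*i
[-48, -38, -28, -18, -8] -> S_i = -48 + 10*i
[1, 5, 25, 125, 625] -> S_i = 1*5^i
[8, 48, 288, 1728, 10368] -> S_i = 8*6^i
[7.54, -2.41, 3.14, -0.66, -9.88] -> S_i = Random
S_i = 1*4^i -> [1, 4, 16, 64, 256]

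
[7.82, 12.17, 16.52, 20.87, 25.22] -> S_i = 7.82 + 4.35*i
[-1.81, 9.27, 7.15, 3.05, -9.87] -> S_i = Random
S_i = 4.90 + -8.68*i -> [4.9, -3.78, -12.46, -21.14, -29.82]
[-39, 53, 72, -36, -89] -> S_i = Random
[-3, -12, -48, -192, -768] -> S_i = -3*4^i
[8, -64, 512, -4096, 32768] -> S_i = 8*-8^i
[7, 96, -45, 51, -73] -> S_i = Random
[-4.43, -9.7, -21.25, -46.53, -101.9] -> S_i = -4.43*2.19^i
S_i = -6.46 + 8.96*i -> [-6.46, 2.5, 11.46, 20.42, 29.38]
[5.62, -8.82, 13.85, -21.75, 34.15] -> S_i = 5.62*(-1.57)^i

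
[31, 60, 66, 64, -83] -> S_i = Random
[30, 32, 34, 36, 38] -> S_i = 30 + 2*i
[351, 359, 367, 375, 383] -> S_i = 351 + 8*i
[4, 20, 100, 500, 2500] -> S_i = 4*5^i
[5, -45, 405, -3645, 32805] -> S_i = 5*-9^i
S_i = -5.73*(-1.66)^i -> [-5.73, 9.51, -15.79, 26.21, -43.51]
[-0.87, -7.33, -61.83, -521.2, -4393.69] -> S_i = -0.87*8.43^i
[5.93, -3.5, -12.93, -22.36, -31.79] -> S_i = 5.93 + -9.43*i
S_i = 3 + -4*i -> [3, -1, -5, -9, -13]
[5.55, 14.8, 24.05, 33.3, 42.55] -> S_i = 5.55 + 9.25*i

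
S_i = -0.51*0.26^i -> [-0.51, -0.13, -0.03, -0.01, -0.0]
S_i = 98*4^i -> [98, 392, 1568, 6272, 25088]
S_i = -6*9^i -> [-6, -54, -486, -4374, -39366]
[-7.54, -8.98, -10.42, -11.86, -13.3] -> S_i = -7.54 + -1.44*i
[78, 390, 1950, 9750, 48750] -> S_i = 78*5^i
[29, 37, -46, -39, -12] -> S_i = Random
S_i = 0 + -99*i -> [0, -99, -198, -297, -396]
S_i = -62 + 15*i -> [-62, -47, -32, -17, -2]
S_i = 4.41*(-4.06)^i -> [4.41, -17.9, 72.69, -295.13, 1198.24]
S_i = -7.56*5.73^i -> [-7.56, -43.32, -248.22, -1422.28, -8149.67]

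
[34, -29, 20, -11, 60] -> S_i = Random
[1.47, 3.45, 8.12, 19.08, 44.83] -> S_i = 1.47*2.35^i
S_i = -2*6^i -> [-2, -12, -72, -432, -2592]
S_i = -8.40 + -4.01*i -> [-8.4, -12.41, -16.42, -20.43, -24.44]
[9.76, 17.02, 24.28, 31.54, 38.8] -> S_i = 9.76 + 7.26*i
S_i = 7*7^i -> [7, 49, 343, 2401, 16807]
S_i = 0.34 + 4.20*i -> [0.34, 4.54, 8.74, 12.94, 17.14]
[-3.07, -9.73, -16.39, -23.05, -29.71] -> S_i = -3.07 + -6.66*i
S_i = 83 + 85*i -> [83, 168, 253, 338, 423]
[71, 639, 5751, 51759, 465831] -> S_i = 71*9^i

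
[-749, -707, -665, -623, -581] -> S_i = -749 + 42*i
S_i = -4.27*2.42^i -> [-4.27, -10.33, -25.01, -60.52, -146.45]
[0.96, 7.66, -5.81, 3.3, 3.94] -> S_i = Random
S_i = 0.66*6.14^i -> [0.66, 4.05, 24.88, 152.77, 938.03]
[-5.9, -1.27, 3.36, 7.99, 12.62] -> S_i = -5.90 + 4.63*i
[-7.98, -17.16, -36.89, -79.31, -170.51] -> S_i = -7.98*2.15^i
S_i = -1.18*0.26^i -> [-1.18, -0.31, -0.08, -0.02, -0.01]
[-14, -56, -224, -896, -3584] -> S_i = -14*4^i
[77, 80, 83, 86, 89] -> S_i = 77 + 3*i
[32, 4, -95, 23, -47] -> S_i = Random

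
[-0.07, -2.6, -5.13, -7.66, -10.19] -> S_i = -0.07 + -2.53*i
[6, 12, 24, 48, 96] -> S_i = 6*2^i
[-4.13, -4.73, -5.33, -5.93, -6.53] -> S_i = -4.13 + -0.60*i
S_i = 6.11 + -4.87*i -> [6.11, 1.24, -3.63, -8.5, -13.37]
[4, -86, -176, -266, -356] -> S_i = 4 + -90*i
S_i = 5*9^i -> [5, 45, 405, 3645, 32805]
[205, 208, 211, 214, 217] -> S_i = 205 + 3*i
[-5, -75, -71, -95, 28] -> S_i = Random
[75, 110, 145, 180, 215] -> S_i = 75 + 35*i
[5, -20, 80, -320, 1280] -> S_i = 5*-4^i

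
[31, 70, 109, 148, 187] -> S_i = 31 + 39*i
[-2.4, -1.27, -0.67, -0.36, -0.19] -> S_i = -2.40*0.53^i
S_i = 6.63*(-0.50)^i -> [6.63, -3.32, 1.66, -0.83, 0.41]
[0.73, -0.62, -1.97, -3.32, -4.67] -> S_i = 0.73 + -1.35*i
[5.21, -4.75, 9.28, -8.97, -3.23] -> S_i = Random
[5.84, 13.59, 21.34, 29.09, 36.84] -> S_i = 5.84 + 7.75*i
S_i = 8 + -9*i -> [8, -1, -10, -19, -28]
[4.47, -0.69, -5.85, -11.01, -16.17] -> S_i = 4.47 + -5.16*i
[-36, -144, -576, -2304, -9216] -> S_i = -36*4^i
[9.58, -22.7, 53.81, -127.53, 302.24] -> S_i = 9.58*(-2.37)^i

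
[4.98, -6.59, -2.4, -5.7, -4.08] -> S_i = Random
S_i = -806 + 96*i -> [-806, -710, -614, -518, -422]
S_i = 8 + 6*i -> [8, 14, 20, 26, 32]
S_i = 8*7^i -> [8, 56, 392, 2744, 19208]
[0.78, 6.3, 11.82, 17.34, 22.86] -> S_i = 0.78 + 5.52*i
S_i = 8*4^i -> [8, 32, 128, 512, 2048]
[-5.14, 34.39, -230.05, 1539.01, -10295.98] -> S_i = -5.14*(-6.69)^i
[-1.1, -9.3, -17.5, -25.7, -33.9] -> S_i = -1.10 + -8.20*i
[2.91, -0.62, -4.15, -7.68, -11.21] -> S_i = 2.91 + -3.53*i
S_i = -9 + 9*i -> [-9, 0, 9, 18, 27]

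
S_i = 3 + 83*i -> [3, 86, 169, 252, 335]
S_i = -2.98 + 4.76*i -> [-2.98, 1.78, 6.54, 11.3, 16.06]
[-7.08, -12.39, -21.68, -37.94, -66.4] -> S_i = -7.08*1.75^i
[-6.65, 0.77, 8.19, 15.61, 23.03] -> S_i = -6.65 + 7.42*i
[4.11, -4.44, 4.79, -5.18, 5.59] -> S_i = 4.11*(-1.08)^i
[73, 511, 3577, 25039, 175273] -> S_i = 73*7^i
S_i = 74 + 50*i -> [74, 124, 174, 224, 274]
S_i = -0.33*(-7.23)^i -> [-0.33, 2.39, -17.25, 124.72, -901.71]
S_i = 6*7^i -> [6, 42, 294, 2058, 14406]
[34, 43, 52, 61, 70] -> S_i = 34 + 9*i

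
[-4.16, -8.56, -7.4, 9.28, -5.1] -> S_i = Random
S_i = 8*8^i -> [8, 64, 512, 4096, 32768]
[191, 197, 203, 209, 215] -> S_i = 191 + 6*i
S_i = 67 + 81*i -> [67, 148, 229, 310, 391]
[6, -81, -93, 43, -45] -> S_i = Random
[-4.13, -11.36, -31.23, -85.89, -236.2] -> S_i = -4.13*2.75^i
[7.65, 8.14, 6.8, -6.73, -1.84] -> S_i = Random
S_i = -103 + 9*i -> [-103, -94, -85, -76, -67]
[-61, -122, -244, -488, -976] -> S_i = -61*2^i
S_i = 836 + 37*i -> [836, 873, 910, 947, 984]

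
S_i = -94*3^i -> [-94, -282, -846, -2538, -7614]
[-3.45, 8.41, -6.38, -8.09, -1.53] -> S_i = Random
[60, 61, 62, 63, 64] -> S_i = 60 + 1*i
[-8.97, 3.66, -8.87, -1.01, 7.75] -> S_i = Random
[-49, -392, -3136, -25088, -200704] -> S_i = -49*8^i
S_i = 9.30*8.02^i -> [9.3, 74.59, 598.18, 4797.4, 38475.16]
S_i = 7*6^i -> [7, 42, 252, 1512, 9072]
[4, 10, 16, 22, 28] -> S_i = 4 + 6*i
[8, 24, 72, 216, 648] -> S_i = 8*3^i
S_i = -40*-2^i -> [-40, 80, -160, 320, -640]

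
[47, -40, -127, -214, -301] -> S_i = 47 + -87*i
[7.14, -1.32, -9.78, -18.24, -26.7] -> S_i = 7.14 + -8.46*i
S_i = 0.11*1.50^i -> [0.11, 0.16, 0.25, 0.37, 0.56]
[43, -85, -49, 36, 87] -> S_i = Random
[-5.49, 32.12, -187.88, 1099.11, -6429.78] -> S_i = -5.49*(-5.85)^i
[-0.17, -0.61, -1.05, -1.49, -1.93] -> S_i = -0.17 + -0.44*i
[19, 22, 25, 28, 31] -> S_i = 19 + 3*i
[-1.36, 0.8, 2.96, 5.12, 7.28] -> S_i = -1.36 + 2.16*i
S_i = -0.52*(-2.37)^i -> [-0.52, 1.23, -2.92, 6.92, -16.41]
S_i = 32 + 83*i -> [32, 115, 198, 281, 364]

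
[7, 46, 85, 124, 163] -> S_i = 7 + 39*i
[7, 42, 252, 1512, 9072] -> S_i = 7*6^i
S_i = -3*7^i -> [-3, -21, -147, -1029, -7203]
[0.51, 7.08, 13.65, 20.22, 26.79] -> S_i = 0.51 + 6.57*i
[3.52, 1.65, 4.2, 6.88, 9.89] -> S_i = Random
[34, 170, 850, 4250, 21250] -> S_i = 34*5^i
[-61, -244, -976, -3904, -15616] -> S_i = -61*4^i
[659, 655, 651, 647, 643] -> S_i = 659 + -4*i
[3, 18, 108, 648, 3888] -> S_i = 3*6^i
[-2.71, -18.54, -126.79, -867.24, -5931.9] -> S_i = -2.71*6.84^i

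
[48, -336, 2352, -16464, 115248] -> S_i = 48*-7^i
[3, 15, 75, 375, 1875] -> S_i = 3*5^i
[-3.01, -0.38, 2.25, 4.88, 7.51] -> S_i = -3.01 + 2.63*i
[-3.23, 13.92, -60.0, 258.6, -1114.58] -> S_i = -3.23*(-4.31)^i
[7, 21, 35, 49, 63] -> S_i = 7 + 14*i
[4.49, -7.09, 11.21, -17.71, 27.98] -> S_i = 4.49*(-1.58)^i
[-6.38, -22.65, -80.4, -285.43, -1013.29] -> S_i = -6.38*3.55^i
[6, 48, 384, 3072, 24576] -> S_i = 6*8^i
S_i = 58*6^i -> [58, 348, 2088, 12528, 75168]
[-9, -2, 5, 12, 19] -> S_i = -9 + 7*i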